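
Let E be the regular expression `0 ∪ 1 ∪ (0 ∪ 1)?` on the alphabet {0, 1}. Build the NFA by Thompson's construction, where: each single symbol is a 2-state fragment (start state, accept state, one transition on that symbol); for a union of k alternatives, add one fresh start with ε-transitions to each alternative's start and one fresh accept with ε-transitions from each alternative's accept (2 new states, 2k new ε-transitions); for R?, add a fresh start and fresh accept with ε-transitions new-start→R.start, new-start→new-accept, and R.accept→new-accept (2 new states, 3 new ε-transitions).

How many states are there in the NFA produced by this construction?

14

Per subexpression:
Each of the 4 symbol leaves contributes a 2-state fragment.
  0 ∪ 1 : 6 states
  (0 ∪ 1)? : 8 states
  0 ∪ 1 ∪ (0 ∪ 1)? : 14 states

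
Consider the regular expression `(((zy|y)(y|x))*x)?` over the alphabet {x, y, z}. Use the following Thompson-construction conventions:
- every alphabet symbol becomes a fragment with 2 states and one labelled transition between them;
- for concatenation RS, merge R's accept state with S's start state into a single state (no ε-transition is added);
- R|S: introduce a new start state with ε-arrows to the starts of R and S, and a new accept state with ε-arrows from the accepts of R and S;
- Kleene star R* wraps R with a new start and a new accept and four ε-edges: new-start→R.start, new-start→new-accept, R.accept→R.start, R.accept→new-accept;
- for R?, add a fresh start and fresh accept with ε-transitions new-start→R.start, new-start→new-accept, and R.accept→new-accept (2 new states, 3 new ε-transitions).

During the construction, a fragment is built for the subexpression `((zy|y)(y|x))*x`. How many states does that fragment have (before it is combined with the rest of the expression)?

Fragment for `((zy|y)(y|x))*x`:
Each of the 6 symbol leaves contributes a 2-state fragment.
  zy = 3 states
  zy|y = 7 states
  y|x = 6 states
  (zy|y)(y|x) = 12 states
  ((zy|y)(y|x))* = 14 states
  ((zy|y)(y|x))*x = 15 states

15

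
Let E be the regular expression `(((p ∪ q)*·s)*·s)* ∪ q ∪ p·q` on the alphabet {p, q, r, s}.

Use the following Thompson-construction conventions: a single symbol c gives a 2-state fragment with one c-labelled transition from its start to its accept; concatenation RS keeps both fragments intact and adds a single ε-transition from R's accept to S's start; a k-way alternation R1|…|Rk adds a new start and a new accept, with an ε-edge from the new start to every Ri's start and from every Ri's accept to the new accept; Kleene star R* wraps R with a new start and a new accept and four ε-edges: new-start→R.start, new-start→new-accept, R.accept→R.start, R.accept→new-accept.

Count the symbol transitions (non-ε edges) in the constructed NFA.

Recursing over subexpressions:
Each of the 7 symbol leaves contributes exactly 1 symbol transition.
  p ∪ q — 2 symbol transitions
  (p ∪ q)* — 2 symbol transitions
  (p ∪ q)*·s — 3 symbol transitions
  ((p ∪ q)*·s)* — 3 symbol transitions
  ((p ∪ q)*·s)*·s — 4 symbol transitions
  (((p ∪ q)*·s)*·s)* — 4 symbol transitions
  p·q — 2 symbol transitions
  (((p ∪ q)*·s)*·s)* ∪ q ∪ p·q — 7 symbol transitions

7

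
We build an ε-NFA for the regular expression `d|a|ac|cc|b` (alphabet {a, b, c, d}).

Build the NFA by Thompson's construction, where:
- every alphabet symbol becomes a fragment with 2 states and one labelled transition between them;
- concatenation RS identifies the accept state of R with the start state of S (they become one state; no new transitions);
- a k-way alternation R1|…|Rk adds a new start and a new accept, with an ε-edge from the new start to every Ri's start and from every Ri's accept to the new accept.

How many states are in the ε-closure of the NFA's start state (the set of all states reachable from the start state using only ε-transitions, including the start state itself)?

6

Compute the ε-closure size of each fragment's start state recursively; a symbol fragment's start has no outgoing ε-edge, so its closure is just itself (size 1).
  ac : |closure| equals the left operand's closure size = 1 (its accept is not ε-reachable, so the closure stops there)
  cc : |closure| equals the left operand's closure size = 1 (its accept is not ε-reachable, so the closure stops there)
  d|a|ac|cc|b : new start ε-reaches every alternative's start; none of them accept ε, so the new accept is not reached: |closure| = 1 + 1 + 1 + 1 + 1 + 1 = 6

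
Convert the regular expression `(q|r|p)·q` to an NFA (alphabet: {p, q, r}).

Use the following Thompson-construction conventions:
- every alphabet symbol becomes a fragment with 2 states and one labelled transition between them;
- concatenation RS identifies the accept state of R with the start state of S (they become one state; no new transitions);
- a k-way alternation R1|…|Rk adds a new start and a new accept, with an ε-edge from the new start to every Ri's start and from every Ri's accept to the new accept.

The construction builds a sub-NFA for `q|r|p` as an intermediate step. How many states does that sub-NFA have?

8

Fragment for `q|r|p`:
Each of the 3 symbol leaves contributes a 2-state fragment.
  q|r|p → 8 states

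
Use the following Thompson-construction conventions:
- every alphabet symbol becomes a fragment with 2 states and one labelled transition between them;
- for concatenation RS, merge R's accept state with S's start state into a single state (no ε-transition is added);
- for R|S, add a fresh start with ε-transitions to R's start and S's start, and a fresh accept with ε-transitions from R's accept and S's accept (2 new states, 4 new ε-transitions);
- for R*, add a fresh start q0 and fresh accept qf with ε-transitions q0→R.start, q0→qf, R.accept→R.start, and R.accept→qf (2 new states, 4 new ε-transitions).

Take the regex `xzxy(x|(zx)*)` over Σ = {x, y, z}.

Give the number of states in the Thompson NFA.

Recursing over subexpressions:
Each of the 7 symbol leaves contributes a 2-state fragment.
  zx = 3 states
  (zx)* = 5 states
  x|(zx)* = 9 states
  xzxy(x|(zx)*) = 13 states

13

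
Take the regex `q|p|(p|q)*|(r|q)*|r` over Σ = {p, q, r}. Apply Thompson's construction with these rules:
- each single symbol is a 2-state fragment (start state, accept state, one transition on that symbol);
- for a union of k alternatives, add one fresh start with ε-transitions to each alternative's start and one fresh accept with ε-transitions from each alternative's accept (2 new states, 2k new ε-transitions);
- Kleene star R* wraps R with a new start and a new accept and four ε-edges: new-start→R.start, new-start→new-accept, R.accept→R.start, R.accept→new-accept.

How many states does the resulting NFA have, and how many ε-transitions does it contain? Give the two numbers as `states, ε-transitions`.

24, 26

Bottom-up over the parse tree:
Each of the 7 symbol leaves contributes 2 states and 0 ε-transitions.
  p|q — 6 states, 4 ε-transitions
  (p|q)* — 8 states, 8 ε-transitions
  r|q — 6 states, 4 ε-transitions
  (r|q)* — 8 states, 8 ε-transitions
  q|p|(p|q)*|(r|q)*|r — 24 states, 26 ε-transitions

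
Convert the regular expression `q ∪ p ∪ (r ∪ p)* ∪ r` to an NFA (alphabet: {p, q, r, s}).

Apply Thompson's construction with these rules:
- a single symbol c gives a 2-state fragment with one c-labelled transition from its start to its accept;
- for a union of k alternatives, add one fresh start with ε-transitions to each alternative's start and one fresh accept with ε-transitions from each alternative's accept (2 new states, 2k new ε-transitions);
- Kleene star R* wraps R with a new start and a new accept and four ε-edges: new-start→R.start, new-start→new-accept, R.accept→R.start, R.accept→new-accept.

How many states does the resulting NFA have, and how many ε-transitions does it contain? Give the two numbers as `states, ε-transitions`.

16, 16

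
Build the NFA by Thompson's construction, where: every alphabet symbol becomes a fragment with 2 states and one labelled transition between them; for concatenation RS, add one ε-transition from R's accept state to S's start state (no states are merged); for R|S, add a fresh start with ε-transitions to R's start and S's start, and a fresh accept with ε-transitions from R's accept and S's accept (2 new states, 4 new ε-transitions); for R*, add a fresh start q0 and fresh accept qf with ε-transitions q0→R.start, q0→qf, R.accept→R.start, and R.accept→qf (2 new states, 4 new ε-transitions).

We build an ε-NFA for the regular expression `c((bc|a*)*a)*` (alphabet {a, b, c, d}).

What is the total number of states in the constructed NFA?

18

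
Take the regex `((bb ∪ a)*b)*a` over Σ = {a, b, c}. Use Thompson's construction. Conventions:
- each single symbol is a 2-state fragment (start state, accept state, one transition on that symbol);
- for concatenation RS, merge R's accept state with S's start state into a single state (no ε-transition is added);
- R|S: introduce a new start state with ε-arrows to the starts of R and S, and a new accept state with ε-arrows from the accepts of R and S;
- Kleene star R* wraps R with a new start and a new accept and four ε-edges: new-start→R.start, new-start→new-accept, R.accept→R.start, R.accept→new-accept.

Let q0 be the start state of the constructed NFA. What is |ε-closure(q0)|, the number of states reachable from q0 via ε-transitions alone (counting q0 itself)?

7

Work bottom-up. For each fragment F, track |ε-closure(F.start)| and whether F's accept lies in that closure (i.e. whether F accepts ε). A single-symbol fragment has closure size 1 and does not accept ε.
  bb — |closure| equals the left operand's closure size = 1 (its accept is not ε-reachable, so the closure stops there)
  bb ∪ a — |closure| = 1 + 1 + 1 = 3 (the new accept is not ε-reachable since no branch accepts ε)
  (bb ∪ a)* — new start has ε-edges to the inner start and to the new accept, so |closure| = 2 + 3 = 5
  (bb ∪ a)*b — |closure| = 5 + (1−1) = 5 (closure spills across the concat boundary because the left factor accepts ε)
  ((bb ∪ a)*b)* — the star's fresh start ε-reaches both the body's start and the fresh accept: |closure| = 2 + 5 = 7
  ((bb ∪ a)*b)*a — |closure| = 7 + (1−1) = 7 (closure spills across the concat boundary because the left factor accepts ε)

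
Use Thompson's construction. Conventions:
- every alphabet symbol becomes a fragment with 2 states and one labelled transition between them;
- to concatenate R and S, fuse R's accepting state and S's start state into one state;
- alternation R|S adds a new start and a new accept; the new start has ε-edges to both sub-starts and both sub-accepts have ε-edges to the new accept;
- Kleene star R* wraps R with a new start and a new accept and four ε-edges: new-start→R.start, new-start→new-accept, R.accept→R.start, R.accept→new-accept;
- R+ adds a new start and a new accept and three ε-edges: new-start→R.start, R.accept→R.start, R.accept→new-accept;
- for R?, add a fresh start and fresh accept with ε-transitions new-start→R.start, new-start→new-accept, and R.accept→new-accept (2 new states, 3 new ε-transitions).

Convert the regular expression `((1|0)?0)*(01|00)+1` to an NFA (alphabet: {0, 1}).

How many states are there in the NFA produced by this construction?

21

Building bottom-up:
Each of the 8 symbol leaves contributes a 2-state fragment.
  1|0 = 6 states
  (1|0)? = 8 states
  (1|0)?0 = 9 states
  ((1|0)?0)* = 11 states
  01 = 3 states
  00 = 3 states
  01|00 = 8 states
  (01|00)+ = 10 states
  ((1|0)?0)*(01|00)+1 = 21 states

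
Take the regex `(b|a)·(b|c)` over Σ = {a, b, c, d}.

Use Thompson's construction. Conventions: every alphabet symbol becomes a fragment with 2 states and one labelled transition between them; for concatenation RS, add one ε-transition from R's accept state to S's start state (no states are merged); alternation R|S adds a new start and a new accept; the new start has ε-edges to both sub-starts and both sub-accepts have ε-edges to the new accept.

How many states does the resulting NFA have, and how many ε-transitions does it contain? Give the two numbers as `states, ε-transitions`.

12, 9

Building bottom-up:
Each of the 4 symbol leaves contributes 2 states and 0 ε-transitions.
  b|a : 6 states, 4 ε-transitions
  b|c : 6 states, 4 ε-transitions
  (b|a)·(b|c) : 12 states, 9 ε-transitions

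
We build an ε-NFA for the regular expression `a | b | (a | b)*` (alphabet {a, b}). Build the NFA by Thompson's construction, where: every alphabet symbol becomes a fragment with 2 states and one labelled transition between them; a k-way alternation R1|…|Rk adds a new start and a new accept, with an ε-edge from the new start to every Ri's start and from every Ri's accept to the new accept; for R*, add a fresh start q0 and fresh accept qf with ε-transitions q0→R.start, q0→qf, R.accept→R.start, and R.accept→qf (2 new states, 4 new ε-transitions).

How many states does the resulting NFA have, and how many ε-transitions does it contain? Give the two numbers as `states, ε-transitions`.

Building bottom-up:
Each of the 4 symbol leaves contributes 2 states and 0 ε-transitions.
  a | b = 6 states, 4 ε-transitions
  (a | b)* = 8 states, 8 ε-transitions
  a | b | (a | b)* = 14 states, 14 ε-transitions

14, 14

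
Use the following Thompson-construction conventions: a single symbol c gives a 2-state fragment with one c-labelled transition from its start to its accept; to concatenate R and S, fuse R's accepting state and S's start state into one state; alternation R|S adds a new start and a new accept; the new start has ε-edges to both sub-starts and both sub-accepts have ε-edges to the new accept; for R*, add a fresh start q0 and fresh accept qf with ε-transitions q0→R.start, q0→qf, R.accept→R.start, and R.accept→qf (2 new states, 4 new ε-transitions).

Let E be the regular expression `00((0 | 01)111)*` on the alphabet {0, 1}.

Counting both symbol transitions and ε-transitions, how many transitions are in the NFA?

Building bottom-up:
Each of the 8 symbol leaves contributes 1 transition (1 symbol, 0 ε).
  01 → 2 transitions (2 symbol, 0 ε)
  0 | 01 → 7 transitions (3 symbol, 4 ε)
  (0 | 01)111 → 10 transitions (6 symbol, 4 ε)
  ((0 | 01)111)* → 14 transitions (6 symbol, 8 ε)
  00((0 | 01)111)* → 16 transitions (8 symbol, 8 ε)

16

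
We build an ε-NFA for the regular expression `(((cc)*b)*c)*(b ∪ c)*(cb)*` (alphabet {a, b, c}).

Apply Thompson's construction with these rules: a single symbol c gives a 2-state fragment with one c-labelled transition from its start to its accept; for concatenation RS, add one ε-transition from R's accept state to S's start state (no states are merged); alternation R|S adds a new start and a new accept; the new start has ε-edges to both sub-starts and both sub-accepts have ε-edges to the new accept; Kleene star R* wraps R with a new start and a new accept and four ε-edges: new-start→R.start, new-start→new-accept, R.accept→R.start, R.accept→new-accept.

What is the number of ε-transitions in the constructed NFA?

30

Recursing over subexpressions:
Each of the 8 symbol leaves contributes 0 ε-transitions.
  cc — 1 ε-transition
  (cc)* — 5 ε-transitions
  (cc)*b — 6 ε-transitions
  ((cc)*b)* — 10 ε-transitions
  ((cc)*b)*c — 11 ε-transitions
  (((cc)*b)*c)* — 15 ε-transitions
  b ∪ c — 4 ε-transitions
  (b ∪ c)* — 8 ε-transitions
  cb — 1 ε-transition
  (cb)* — 5 ε-transitions
  (((cc)*b)*c)*(b ∪ c)*(cb)* — 30 ε-transitions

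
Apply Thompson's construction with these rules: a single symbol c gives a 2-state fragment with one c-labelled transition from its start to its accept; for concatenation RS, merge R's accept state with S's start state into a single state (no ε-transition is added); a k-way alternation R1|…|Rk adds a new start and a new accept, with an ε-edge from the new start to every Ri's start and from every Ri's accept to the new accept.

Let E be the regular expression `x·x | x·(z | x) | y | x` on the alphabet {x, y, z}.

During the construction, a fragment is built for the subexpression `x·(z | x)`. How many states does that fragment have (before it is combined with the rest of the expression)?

7

Fragment for `x·(z | x)`:
Each of the 3 symbol leaves contributes a 2-state fragment.
  z | x → 6 states
  x·(z | x) → 7 states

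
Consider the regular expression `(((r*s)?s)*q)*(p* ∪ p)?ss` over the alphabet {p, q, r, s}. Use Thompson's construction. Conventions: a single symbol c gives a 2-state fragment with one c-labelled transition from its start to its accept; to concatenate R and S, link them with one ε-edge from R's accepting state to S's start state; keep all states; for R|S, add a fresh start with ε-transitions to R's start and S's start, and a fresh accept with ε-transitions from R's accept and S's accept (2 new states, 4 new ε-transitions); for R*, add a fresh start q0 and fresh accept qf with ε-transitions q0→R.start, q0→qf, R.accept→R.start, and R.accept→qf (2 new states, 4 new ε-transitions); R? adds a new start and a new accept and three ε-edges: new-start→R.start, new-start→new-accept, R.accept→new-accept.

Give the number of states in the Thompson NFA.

30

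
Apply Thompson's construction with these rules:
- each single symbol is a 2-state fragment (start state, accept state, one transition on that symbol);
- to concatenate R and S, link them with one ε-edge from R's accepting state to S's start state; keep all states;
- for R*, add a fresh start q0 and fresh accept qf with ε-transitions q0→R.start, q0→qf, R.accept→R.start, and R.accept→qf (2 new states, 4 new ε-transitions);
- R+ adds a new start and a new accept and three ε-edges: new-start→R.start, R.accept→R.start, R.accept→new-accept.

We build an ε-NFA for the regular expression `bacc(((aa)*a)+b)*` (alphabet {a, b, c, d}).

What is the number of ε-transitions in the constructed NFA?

18

Recursing over subexpressions:
Each of the 8 symbol leaves contributes 0 ε-transitions.
  aa → 1 ε-transition
  (aa)* → 5 ε-transitions
  (aa)*a → 6 ε-transitions
  ((aa)*a)+ → 9 ε-transitions
  ((aa)*a)+b → 10 ε-transitions
  (((aa)*a)+b)* → 14 ε-transitions
  bacc(((aa)*a)+b)* → 18 ε-transitions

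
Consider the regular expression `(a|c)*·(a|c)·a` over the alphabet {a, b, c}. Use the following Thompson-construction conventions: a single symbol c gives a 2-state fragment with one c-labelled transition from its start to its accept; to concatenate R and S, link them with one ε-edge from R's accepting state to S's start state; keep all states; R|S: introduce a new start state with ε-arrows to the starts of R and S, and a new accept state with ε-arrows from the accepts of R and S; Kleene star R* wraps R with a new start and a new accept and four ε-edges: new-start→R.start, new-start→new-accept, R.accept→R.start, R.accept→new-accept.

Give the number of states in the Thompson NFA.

Building bottom-up:
Each of the 5 symbol leaves contributes a 2-state fragment.
  a|c : 6 states
  (a|c)* : 8 states
  a|c : 6 states
  (a|c)*·(a|c)·a : 16 states

16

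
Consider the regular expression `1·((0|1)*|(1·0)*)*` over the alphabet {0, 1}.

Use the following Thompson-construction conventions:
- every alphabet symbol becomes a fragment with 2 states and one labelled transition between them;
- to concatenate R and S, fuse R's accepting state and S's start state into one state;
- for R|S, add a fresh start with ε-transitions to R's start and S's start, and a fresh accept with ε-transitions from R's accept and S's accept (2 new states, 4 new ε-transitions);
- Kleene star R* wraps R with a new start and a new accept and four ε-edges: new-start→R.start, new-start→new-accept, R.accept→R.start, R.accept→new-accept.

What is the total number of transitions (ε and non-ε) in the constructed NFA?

25

By structural recursion:
Each of the 5 symbol leaves contributes 1 transition (1 symbol, 0 ε).
  0|1 : 6 transitions (2 symbol, 4 ε)
  (0|1)* : 10 transitions (2 symbol, 8 ε)
  1·0 : 2 transitions (2 symbol, 0 ε)
  (1·0)* : 6 transitions (2 symbol, 4 ε)
  (0|1)*|(1·0)* : 20 transitions (4 symbol, 16 ε)
  ((0|1)*|(1·0)*)* : 24 transitions (4 symbol, 20 ε)
  1·((0|1)*|(1·0)*)* : 25 transitions (5 symbol, 20 ε)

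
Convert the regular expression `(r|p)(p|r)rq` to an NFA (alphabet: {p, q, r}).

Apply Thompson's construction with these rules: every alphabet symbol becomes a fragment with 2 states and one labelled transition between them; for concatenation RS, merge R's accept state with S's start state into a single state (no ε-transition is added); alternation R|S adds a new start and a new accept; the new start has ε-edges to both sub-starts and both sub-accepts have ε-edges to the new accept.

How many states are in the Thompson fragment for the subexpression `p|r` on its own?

6

Fragment for `p|r`:
Each of the 2 symbol leaves contributes a 2-state fragment.
  p|r : 6 states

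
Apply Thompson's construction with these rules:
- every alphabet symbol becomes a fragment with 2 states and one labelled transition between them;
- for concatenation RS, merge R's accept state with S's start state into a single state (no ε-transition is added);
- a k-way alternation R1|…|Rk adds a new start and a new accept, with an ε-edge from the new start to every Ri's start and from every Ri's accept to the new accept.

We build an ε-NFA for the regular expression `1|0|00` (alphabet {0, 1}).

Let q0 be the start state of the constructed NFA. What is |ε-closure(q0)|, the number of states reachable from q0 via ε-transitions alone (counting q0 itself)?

4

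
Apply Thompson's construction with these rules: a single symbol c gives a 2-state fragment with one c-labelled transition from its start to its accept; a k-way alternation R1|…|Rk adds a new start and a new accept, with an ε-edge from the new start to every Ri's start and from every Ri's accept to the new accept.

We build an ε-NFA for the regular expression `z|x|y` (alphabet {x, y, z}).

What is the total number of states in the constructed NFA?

8

By structural recursion:
Each of the 3 symbol leaves contributes a 2-state fragment.
  z|x|y = 8 states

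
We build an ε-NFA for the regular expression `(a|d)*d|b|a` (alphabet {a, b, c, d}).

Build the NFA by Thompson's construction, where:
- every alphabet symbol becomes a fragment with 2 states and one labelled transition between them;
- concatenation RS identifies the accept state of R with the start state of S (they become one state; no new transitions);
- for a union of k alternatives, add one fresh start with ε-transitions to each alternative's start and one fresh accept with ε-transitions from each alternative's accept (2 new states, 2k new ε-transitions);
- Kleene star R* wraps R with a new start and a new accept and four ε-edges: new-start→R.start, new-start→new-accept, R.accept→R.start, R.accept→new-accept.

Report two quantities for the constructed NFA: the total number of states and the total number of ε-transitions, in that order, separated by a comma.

Building bottom-up:
Each of the 5 symbol leaves contributes 2 states and 0 ε-transitions.
  a|d → 6 states, 4 ε-transitions
  (a|d)* → 8 states, 8 ε-transitions
  (a|d)*d → 9 states, 8 ε-transitions
  (a|d)*d|b|a → 15 states, 14 ε-transitions

15, 14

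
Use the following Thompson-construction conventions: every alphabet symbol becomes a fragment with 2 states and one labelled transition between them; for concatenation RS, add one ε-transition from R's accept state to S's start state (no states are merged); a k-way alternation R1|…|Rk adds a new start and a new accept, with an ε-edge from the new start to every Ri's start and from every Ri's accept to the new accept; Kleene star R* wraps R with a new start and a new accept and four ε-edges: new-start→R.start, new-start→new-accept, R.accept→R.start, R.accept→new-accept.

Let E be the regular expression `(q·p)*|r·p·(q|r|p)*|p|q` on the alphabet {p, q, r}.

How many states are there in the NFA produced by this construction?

Per subexpression:
Each of the 9 symbol leaves contributes a 2-state fragment.
  q·p — 4 states
  (q·p)* — 6 states
  q|r|p — 8 states
  (q|r|p)* — 10 states
  r·p·(q|r|p)* — 14 states
  (q·p)*|r·p·(q|r|p)*|p|q — 26 states

26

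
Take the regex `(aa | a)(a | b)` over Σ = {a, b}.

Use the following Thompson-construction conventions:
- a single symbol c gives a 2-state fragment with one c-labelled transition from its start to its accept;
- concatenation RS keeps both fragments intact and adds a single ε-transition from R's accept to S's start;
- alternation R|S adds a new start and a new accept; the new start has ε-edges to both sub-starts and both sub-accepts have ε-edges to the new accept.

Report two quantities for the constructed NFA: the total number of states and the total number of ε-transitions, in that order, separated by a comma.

By structural recursion:
Each of the 5 symbol leaves contributes 2 states and 0 ε-transitions.
  aa : 4 states, 1 ε-transition
  aa | a : 8 states, 5 ε-transitions
  a | b : 6 states, 4 ε-transitions
  (aa | a)(a | b) : 14 states, 10 ε-transitions

14, 10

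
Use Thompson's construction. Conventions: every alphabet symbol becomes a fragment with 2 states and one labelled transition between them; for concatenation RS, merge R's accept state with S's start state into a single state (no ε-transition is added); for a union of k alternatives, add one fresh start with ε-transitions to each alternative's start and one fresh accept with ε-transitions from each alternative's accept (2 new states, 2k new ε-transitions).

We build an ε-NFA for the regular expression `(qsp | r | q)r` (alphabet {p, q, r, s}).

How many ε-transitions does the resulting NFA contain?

Per subexpression:
Each of the 6 symbol leaves contributes 0 ε-transitions.
  qsp : 0 ε-transitions
  qsp | r | q : 6 ε-transitions
  (qsp | r | q)r : 6 ε-transitions

6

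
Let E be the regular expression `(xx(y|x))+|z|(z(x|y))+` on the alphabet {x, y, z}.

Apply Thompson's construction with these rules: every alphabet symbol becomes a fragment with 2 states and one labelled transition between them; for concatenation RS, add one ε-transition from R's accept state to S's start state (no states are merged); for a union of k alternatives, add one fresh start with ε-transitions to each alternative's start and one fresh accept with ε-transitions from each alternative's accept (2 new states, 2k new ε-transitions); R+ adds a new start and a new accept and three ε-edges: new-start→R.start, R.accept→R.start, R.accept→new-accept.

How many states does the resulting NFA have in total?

Building bottom-up:
Each of the 8 symbol leaves contributes a 2-state fragment.
  y|x = 6 states
  xx(y|x) = 10 states
  (xx(y|x))+ = 12 states
  x|y = 6 states
  z(x|y) = 8 states
  (z(x|y))+ = 10 states
  (xx(y|x))+|z|(z(x|y))+ = 26 states

26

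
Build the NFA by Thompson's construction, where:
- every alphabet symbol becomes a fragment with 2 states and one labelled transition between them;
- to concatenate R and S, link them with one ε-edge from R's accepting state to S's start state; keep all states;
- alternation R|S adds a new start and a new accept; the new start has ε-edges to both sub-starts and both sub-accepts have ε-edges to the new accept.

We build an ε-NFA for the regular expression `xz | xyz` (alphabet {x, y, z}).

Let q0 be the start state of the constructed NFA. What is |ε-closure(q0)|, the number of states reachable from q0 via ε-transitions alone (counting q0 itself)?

3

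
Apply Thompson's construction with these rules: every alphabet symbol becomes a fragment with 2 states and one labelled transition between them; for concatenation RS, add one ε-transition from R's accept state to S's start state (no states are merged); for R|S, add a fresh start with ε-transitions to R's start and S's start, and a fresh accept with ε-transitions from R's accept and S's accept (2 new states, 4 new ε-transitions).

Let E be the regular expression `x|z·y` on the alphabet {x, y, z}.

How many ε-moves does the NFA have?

Recursing over subexpressions:
Each of the 3 symbol leaves contributes 0 ε-transitions.
  z·y → 1 ε-transition
  x|z·y → 5 ε-transitions

5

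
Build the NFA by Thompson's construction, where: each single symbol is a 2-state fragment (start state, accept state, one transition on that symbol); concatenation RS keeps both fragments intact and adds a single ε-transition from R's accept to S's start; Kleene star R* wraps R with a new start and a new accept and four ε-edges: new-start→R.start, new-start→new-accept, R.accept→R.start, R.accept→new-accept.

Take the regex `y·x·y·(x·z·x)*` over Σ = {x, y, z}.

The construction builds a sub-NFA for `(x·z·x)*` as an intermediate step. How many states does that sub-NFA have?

Fragment for `(x·z·x)*`:
Each of the 3 symbol leaves contributes a 2-state fragment.
  x·z·x = 6 states
  (x·z·x)* = 8 states

8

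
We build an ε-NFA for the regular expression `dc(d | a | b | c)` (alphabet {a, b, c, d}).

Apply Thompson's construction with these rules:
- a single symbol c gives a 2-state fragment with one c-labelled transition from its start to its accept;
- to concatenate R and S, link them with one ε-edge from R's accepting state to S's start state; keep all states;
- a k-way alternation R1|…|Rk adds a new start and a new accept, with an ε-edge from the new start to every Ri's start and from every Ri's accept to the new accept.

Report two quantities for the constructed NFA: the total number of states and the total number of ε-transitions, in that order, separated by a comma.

14, 10

Per subexpression:
Each of the 6 symbol leaves contributes 2 states and 0 ε-transitions.
  d | a | b | c — 10 states, 8 ε-transitions
  dc(d | a | b | c) — 14 states, 10 ε-transitions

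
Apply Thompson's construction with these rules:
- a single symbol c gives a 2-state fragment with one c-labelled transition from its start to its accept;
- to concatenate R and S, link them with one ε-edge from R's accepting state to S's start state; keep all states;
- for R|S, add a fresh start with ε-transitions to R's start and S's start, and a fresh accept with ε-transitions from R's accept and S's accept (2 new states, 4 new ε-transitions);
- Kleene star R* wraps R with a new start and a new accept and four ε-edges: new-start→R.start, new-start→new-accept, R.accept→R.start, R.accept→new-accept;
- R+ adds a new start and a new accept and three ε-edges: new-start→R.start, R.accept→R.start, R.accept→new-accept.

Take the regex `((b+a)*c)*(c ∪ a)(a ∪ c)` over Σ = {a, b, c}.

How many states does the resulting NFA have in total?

24

Per subexpression:
Each of the 7 symbol leaves contributes a 2-state fragment.
  b+ → 4 states
  b+a → 6 states
  (b+a)* → 8 states
  (b+a)*c → 10 states
  ((b+a)*c)* → 12 states
  c ∪ a → 6 states
  a ∪ c → 6 states
  ((b+a)*c)*(c ∪ a)(a ∪ c) → 24 states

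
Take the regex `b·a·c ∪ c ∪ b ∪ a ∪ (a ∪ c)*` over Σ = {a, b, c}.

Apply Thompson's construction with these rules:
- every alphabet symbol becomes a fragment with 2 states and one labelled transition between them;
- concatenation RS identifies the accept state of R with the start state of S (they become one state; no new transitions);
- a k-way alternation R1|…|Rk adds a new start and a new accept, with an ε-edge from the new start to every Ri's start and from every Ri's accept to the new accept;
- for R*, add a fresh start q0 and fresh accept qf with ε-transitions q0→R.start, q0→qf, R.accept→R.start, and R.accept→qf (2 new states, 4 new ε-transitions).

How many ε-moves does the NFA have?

18

Recursing over subexpressions:
Each of the 8 symbol leaves contributes 0 ε-transitions.
  b·a·c — 0 ε-transitions
  a ∪ c — 4 ε-transitions
  (a ∪ c)* — 8 ε-transitions
  b·a·c ∪ c ∪ b ∪ a ∪ (a ∪ c)* — 18 ε-transitions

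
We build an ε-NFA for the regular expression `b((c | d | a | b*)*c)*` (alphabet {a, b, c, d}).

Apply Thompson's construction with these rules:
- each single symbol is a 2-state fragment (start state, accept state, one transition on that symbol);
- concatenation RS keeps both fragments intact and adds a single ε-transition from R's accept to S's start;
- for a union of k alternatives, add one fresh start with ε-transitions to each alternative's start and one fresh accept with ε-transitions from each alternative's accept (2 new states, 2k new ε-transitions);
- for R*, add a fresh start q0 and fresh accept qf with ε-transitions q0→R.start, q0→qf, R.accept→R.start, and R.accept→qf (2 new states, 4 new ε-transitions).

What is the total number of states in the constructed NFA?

Recursing over subexpressions:
Each of the 6 symbol leaves contributes a 2-state fragment.
  b* = 4 states
  c | d | a | b* = 12 states
  (c | d | a | b*)* = 14 states
  (c | d | a | b*)*c = 16 states
  ((c | d | a | b*)*c)* = 18 states
  b((c | d | a | b*)*c)* = 20 states

20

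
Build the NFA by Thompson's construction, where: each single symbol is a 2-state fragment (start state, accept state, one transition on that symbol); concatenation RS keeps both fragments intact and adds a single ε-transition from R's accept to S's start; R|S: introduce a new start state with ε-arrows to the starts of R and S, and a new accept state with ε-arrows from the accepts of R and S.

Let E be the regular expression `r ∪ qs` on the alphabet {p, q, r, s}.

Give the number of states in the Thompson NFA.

Per subexpression:
Each of the 3 symbol leaves contributes a 2-state fragment.
  qs → 4 states
  r ∪ qs → 8 states

8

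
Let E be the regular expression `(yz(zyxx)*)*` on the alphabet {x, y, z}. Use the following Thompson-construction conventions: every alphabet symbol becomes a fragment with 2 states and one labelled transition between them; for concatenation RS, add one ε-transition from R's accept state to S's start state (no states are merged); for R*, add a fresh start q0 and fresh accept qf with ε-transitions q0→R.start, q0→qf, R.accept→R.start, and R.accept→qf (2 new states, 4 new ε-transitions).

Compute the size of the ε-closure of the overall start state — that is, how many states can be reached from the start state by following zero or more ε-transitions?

3

Work bottom-up. For each fragment F, track |ε-closure(F.start)| and whether F's accept lies in that closure (i.e. whether F accepts ε). A single-symbol fragment has closure size 1 and does not accept ε.
  zyxx → same as the first factor's closure: C = 1
  (zyxx)* → new start has ε-edges to the inner start and to the new accept, so C = 2 + 1 = 3
  yz(zyxx)* → C equals the left operand's closure size = 1 (its accept is not ε-reachable, so the closure stops there)
  (yz(zyxx)*)* → the star's fresh start ε-reaches both the body's start and the fresh accept: C = 2 + 1 = 3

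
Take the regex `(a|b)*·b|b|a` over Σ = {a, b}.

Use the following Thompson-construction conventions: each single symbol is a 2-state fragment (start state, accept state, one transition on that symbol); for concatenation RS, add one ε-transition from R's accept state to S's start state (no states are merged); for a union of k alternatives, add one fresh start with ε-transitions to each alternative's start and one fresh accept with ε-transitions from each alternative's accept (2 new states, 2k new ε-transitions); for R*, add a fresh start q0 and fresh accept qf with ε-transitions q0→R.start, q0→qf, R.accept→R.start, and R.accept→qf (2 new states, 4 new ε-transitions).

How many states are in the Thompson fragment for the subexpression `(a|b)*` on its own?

8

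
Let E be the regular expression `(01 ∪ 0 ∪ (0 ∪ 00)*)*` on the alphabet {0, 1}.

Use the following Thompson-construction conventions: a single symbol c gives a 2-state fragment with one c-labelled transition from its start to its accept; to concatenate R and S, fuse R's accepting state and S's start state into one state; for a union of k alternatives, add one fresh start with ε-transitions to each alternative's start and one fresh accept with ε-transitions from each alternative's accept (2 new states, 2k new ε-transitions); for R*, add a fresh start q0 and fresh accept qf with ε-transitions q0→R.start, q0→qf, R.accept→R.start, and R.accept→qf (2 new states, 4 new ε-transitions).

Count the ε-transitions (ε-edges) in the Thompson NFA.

18

Bottom-up over the parse tree:
Each of the 6 symbol leaves contributes 0 ε-transitions.
  01 : 0 ε-transitions
  00 : 0 ε-transitions
  0 ∪ 00 : 4 ε-transitions
  (0 ∪ 00)* : 8 ε-transitions
  01 ∪ 0 ∪ (0 ∪ 00)* : 14 ε-transitions
  (01 ∪ 0 ∪ (0 ∪ 00)*)* : 18 ε-transitions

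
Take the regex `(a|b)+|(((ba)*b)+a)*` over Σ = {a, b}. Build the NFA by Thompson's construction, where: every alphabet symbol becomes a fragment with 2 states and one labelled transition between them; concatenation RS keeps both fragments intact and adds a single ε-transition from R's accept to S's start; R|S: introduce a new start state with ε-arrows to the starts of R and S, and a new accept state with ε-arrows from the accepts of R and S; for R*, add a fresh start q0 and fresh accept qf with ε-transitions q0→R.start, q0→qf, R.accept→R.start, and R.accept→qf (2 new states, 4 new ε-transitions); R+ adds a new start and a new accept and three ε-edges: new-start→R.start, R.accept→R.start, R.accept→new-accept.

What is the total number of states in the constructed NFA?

24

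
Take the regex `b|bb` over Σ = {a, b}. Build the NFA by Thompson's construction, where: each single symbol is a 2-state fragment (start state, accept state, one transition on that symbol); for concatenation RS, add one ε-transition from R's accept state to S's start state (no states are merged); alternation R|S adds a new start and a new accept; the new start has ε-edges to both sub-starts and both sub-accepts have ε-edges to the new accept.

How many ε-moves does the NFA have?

Recursing over subexpressions:
Each of the 3 symbol leaves contributes 0 ε-transitions.
  bb = 1 ε-transition
  b|bb = 5 ε-transitions

5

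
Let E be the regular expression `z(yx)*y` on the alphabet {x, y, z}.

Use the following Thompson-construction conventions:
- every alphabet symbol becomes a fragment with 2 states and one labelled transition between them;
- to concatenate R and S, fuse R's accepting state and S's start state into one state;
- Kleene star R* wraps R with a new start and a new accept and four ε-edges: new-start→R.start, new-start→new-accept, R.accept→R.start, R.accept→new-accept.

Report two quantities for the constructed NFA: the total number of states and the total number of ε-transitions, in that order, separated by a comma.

7, 4

By structural recursion:
Each of the 4 symbol leaves contributes 2 states and 0 ε-transitions.
  yx = 3 states, 0 ε-transitions
  (yx)* = 5 states, 4 ε-transitions
  z(yx)*y = 7 states, 4 ε-transitions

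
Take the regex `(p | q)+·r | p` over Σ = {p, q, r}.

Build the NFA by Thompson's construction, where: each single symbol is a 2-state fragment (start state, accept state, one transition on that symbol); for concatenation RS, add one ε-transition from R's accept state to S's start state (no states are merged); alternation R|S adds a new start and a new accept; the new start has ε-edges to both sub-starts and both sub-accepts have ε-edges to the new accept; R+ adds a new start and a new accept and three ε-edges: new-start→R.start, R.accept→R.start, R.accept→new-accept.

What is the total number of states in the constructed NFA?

14

Per subexpression:
Each of the 4 symbol leaves contributes a 2-state fragment.
  p | q = 6 states
  (p | q)+ = 8 states
  (p | q)+·r = 10 states
  (p | q)+·r | p = 14 states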